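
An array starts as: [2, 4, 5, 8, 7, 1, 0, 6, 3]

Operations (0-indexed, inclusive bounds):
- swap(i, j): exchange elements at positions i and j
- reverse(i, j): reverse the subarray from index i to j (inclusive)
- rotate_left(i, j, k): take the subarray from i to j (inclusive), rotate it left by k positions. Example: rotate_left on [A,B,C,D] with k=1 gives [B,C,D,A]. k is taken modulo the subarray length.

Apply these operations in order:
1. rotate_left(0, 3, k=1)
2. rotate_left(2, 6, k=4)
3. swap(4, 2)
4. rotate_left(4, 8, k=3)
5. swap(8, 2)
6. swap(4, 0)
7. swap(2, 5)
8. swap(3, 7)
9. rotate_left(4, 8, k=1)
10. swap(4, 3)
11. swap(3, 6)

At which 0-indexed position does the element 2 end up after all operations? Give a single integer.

Answer: 7

Derivation:
After 1 (rotate_left(0, 3, k=1)): [4, 5, 8, 2, 7, 1, 0, 6, 3]
After 2 (rotate_left(2, 6, k=4)): [4, 5, 0, 8, 2, 7, 1, 6, 3]
After 3 (swap(4, 2)): [4, 5, 2, 8, 0, 7, 1, 6, 3]
After 4 (rotate_left(4, 8, k=3)): [4, 5, 2, 8, 6, 3, 0, 7, 1]
After 5 (swap(8, 2)): [4, 5, 1, 8, 6, 3, 0, 7, 2]
After 6 (swap(4, 0)): [6, 5, 1, 8, 4, 3, 0, 7, 2]
After 7 (swap(2, 5)): [6, 5, 3, 8, 4, 1, 0, 7, 2]
After 8 (swap(3, 7)): [6, 5, 3, 7, 4, 1, 0, 8, 2]
After 9 (rotate_left(4, 8, k=1)): [6, 5, 3, 7, 1, 0, 8, 2, 4]
After 10 (swap(4, 3)): [6, 5, 3, 1, 7, 0, 8, 2, 4]
After 11 (swap(3, 6)): [6, 5, 3, 8, 7, 0, 1, 2, 4]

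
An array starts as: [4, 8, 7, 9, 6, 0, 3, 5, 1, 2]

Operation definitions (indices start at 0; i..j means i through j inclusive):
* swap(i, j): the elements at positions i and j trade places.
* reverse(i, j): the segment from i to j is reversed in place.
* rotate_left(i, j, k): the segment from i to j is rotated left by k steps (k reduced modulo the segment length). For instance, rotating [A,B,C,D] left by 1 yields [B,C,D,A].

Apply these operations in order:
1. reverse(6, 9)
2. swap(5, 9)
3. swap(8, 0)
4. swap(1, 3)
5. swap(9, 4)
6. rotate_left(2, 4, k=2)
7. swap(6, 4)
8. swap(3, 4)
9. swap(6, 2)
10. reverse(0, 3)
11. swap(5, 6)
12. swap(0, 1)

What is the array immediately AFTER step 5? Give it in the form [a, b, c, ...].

After 1 (reverse(6, 9)): [4, 8, 7, 9, 6, 0, 2, 1, 5, 3]
After 2 (swap(5, 9)): [4, 8, 7, 9, 6, 3, 2, 1, 5, 0]
After 3 (swap(8, 0)): [5, 8, 7, 9, 6, 3, 2, 1, 4, 0]
After 4 (swap(1, 3)): [5, 9, 7, 8, 6, 3, 2, 1, 4, 0]
After 5 (swap(9, 4)): [5, 9, 7, 8, 0, 3, 2, 1, 4, 6]

Answer: [5, 9, 7, 8, 0, 3, 2, 1, 4, 6]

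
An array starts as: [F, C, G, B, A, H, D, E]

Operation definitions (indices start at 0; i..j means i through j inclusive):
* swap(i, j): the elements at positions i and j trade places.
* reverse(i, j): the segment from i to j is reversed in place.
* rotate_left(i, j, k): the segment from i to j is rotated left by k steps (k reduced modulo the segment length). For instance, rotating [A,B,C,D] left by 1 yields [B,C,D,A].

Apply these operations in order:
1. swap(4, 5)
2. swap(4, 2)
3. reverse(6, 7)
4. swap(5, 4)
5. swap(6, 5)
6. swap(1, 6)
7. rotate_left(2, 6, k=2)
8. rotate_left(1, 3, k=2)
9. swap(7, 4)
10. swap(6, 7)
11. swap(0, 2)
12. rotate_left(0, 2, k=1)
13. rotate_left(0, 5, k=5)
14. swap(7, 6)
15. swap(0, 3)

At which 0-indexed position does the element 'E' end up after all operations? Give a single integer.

After 1 (swap(4, 5)): [F, C, G, B, H, A, D, E]
After 2 (swap(4, 2)): [F, C, H, B, G, A, D, E]
After 3 (reverse(6, 7)): [F, C, H, B, G, A, E, D]
After 4 (swap(5, 4)): [F, C, H, B, A, G, E, D]
After 5 (swap(6, 5)): [F, C, H, B, A, E, G, D]
After 6 (swap(1, 6)): [F, G, H, B, A, E, C, D]
After 7 (rotate_left(2, 6, k=2)): [F, G, A, E, C, H, B, D]
After 8 (rotate_left(1, 3, k=2)): [F, E, G, A, C, H, B, D]
After 9 (swap(7, 4)): [F, E, G, A, D, H, B, C]
After 10 (swap(6, 7)): [F, E, G, A, D, H, C, B]
After 11 (swap(0, 2)): [G, E, F, A, D, H, C, B]
After 12 (rotate_left(0, 2, k=1)): [E, F, G, A, D, H, C, B]
After 13 (rotate_left(0, 5, k=5)): [H, E, F, G, A, D, C, B]
After 14 (swap(7, 6)): [H, E, F, G, A, D, B, C]
After 15 (swap(0, 3)): [G, E, F, H, A, D, B, C]

Answer: 1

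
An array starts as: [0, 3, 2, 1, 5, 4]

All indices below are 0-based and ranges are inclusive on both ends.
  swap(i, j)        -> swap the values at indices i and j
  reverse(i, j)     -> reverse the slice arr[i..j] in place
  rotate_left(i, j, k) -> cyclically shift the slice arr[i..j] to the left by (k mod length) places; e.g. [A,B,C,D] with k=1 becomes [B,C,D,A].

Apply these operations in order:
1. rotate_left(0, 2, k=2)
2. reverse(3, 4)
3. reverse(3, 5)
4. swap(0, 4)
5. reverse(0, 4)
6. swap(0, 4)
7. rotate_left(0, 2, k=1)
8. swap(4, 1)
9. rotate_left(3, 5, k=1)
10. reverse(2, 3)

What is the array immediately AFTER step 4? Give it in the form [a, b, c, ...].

After 1 (rotate_left(0, 2, k=2)): [2, 0, 3, 1, 5, 4]
After 2 (reverse(3, 4)): [2, 0, 3, 5, 1, 4]
After 3 (reverse(3, 5)): [2, 0, 3, 4, 1, 5]
After 4 (swap(0, 4)): [1, 0, 3, 4, 2, 5]

Answer: [1, 0, 3, 4, 2, 5]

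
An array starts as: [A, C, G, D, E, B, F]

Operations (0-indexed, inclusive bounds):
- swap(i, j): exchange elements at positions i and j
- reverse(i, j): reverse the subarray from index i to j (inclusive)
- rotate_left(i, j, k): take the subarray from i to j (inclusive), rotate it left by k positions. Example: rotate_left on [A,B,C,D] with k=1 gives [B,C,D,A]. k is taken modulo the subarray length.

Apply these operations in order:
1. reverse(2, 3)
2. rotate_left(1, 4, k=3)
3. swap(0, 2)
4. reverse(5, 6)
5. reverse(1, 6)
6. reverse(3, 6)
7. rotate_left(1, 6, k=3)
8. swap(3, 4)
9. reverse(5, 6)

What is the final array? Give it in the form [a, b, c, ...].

After 1 (reverse(2, 3)): [A, C, D, G, E, B, F]
After 2 (rotate_left(1, 4, k=3)): [A, E, C, D, G, B, F]
After 3 (swap(0, 2)): [C, E, A, D, G, B, F]
After 4 (reverse(5, 6)): [C, E, A, D, G, F, B]
After 5 (reverse(1, 6)): [C, B, F, G, D, A, E]
After 6 (reverse(3, 6)): [C, B, F, E, A, D, G]
After 7 (rotate_left(1, 6, k=3)): [C, A, D, G, B, F, E]
After 8 (swap(3, 4)): [C, A, D, B, G, F, E]
After 9 (reverse(5, 6)): [C, A, D, B, G, E, F]

Answer: [C, A, D, B, G, E, F]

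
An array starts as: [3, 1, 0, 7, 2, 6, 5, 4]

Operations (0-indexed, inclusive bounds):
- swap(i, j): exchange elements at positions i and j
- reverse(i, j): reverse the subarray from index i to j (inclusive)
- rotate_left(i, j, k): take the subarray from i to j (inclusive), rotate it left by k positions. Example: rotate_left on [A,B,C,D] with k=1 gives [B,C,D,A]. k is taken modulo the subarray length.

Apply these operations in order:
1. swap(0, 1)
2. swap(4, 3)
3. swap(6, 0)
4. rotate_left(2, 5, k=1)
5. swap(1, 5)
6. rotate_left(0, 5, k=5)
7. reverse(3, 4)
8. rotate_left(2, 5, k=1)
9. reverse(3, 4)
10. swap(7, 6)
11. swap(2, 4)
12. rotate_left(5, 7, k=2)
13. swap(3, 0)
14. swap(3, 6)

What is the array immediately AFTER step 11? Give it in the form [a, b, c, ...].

Answer: [3, 5, 2, 6, 7, 0, 4, 1]

Derivation:
After 1 (swap(0, 1)): [1, 3, 0, 7, 2, 6, 5, 4]
After 2 (swap(4, 3)): [1, 3, 0, 2, 7, 6, 5, 4]
After 3 (swap(6, 0)): [5, 3, 0, 2, 7, 6, 1, 4]
After 4 (rotate_left(2, 5, k=1)): [5, 3, 2, 7, 6, 0, 1, 4]
After 5 (swap(1, 5)): [5, 0, 2, 7, 6, 3, 1, 4]
After 6 (rotate_left(0, 5, k=5)): [3, 5, 0, 2, 7, 6, 1, 4]
After 7 (reverse(3, 4)): [3, 5, 0, 7, 2, 6, 1, 4]
After 8 (rotate_left(2, 5, k=1)): [3, 5, 7, 2, 6, 0, 1, 4]
After 9 (reverse(3, 4)): [3, 5, 7, 6, 2, 0, 1, 4]
After 10 (swap(7, 6)): [3, 5, 7, 6, 2, 0, 4, 1]
After 11 (swap(2, 4)): [3, 5, 2, 6, 7, 0, 4, 1]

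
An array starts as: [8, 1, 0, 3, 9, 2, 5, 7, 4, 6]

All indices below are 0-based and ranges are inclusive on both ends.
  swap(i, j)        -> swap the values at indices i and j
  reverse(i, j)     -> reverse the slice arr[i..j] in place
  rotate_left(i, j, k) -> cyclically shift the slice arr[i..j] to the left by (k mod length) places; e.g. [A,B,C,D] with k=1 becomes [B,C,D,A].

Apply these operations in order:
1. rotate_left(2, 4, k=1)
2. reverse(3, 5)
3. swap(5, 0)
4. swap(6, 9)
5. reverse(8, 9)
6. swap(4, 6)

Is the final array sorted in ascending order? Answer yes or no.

After 1 (rotate_left(2, 4, k=1)): [8, 1, 3, 9, 0, 2, 5, 7, 4, 6]
After 2 (reverse(3, 5)): [8, 1, 3, 2, 0, 9, 5, 7, 4, 6]
After 3 (swap(5, 0)): [9, 1, 3, 2, 0, 8, 5, 7, 4, 6]
After 4 (swap(6, 9)): [9, 1, 3, 2, 0, 8, 6, 7, 4, 5]
After 5 (reverse(8, 9)): [9, 1, 3, 2, 0, 8, 6, 7, 5, 4]
After 6 (swap(4, 6)): [9, 1, 3, 2, 6, 8, 0, 7, 5, 4]

Answer: no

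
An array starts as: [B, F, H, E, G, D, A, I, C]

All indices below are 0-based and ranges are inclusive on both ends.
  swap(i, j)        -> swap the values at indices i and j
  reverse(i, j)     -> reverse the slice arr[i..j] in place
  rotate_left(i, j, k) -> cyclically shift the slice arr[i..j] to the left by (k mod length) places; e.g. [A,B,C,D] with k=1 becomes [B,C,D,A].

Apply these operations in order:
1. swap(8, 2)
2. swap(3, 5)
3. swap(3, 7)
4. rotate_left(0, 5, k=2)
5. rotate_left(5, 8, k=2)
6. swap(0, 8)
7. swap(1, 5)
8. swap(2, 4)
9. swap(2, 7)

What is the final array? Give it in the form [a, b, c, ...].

Answer: [A, D, F, E, G, I, H, B, C]

Derivation:
After 1 (swap(8, 2)): [B, F, C, E, G, D, A, I, H]
After 2 (swap(3, 5)): [B, F, C, D, G, E, A, I, H]
After 3 (swap(3, 7)): [B, F, C, I, G, E, A, D, H]
After 4 (rotate_left(0, 5, k=2)): [C, I, G, E, B, F, A, D, H]
After 5 (rotate_left(5, 8, k=2)): [C, I, G, E, B, D, H, F, A]
After 6 (swap(0, 8)): [A, I, G, E, B, D, H, F, C]
After 7 (swap(1, 5)): [A, D, G, E, B, I, H, F, C]
After 8 (swap(2, 4)): [A, D, B, E, G, I, H, F, C]
After 9 (swap(2, 7)): [A, D, F, E, G, I, H, B, C]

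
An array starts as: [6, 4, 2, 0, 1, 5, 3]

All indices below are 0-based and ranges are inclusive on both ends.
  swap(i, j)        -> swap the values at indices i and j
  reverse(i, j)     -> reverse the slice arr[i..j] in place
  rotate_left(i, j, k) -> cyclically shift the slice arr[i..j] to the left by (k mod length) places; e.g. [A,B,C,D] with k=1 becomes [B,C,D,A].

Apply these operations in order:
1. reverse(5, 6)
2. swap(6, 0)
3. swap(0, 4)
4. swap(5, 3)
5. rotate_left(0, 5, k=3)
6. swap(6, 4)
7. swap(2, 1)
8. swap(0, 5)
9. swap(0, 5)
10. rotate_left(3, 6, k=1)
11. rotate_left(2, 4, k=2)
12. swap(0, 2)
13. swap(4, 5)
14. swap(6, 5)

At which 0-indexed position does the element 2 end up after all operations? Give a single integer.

Answer: 0

Derivation:
After 1 (reverse(5, 6)): [6, 4, 2, 0, 1, 3, 5]
After 2 (swap(6, 0)): [5, 4, 2, 0, 1, 3, 6]
After 3 (swap(0, 4)): [1, 4, 2, 0, 5, 3, 6]
After 4 (swap(5, 3)): [1, 4, 2, 3, 5, 0, 6]
After 5 (rotate_left(0, 5, k=3)): [3, 5, 0, 1, 4, 2, 6]
After 6 (swap(6, 4)): [3, 5, 0, 1, 6, 2, 4]
After 7 (swap(2, 1)): [3, 0, 5, 1, 6, 2, 4]
After 8 (swap(0, 5)): [2, 0, 5, 1, 6, 3, 4]
After 9 (swap(0, 5)): [3, 0, 5, 1, 6, 2, 4]
After 10 (rotate_left(3, 6, k=1)): [3, 0, 5, 6, 2, 4, 1]
After 11 (rotate_left(2, 4, k=2)): [3, 0, 2, 5, 6, 4, 1]
After 12 (swap(0, 2)): [2, 0, 3, 5, 6, 4, 1]
After 13 (swap(4, 5)): [2, 0, 3, 5, 4, 6, 1]
After 14 (swap(6, 5)): [2, 0, 3, 5, 4, 1, 6]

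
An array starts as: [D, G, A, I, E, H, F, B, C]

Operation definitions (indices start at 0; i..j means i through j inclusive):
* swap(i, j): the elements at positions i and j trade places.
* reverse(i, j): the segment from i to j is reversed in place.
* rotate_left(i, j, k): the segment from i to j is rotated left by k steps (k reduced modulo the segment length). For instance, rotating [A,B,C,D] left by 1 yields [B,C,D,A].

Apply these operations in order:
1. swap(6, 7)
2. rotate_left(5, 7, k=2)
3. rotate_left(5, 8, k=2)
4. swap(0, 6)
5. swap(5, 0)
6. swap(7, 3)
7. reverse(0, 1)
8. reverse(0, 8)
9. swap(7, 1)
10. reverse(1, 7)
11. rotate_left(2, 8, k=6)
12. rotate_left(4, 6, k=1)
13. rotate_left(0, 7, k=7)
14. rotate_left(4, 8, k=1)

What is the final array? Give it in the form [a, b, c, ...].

Answer: [D, H, I, G, E, C, F, B, A]

Derivation:
After 1 (swap(6, 7)): [D, G, A, I, E, H, B, F, C]
After 2 (rotate_left(5, 7, k=2)): [D, G, A, I, E, F, H, B, C]
After 3 (rotate_left(5, 8, k=2)): [D, G, A, I, E, B, C, F, H]
After 4 (swap(0, 6)): [C, G, A, I, E, B, D, F, H]
After 5 (swap(5, 0)): [B, G, A, I, E, C, D, F, H]
After 6 (swap(7, 3)): [B, G, A, F, E, C, D, I, H]
After 7 (reverse(0, 1)): [G, B, A, F, E, C, D, I, H]
After 8 (reverse(0, 8)): [H, I, D, C, E, F, A, B, G]
After 9 (swap(7, 1)): [H, B, D, C, E, F, A, I, G]
After 10 (reverse(1, 7)): [H, I, A, F, E, C, D, B, G]
After 11 (rotate_left(2, 8, k=6)): [H, I, G, A, F, E, C, D, B]
After 12 (rotate_left(4, 6, k=1)): [H, I, G, A, E, C, F, D, B]
After 13 (rotate_left(0, 7, k=7)): [D, H, I, G, A, E, C, F, B]
After 14 (rotate_left(4, 8, k=1)): [D, H, I, G, E, C, F, B, A]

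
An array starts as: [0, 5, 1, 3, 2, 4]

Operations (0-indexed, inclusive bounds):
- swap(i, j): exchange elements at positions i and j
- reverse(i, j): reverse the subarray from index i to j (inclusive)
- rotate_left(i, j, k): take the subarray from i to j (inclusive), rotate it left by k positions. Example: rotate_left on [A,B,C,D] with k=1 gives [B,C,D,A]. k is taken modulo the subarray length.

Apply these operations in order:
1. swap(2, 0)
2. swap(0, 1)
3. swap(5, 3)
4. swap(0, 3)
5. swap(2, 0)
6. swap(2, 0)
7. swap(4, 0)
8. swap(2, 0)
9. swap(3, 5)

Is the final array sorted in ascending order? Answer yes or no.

Answer: yes

Derivation:
After 1 (swap(2, 0)): [1, 5, 0, 3, 2, 4]
After 2 (swap(0, 1)): [5, 1, 0, 3, 2, 4]
After 3 (swap(5, 3)): [5, 1, 0, 4, 2, 3]
After 4 (swap(0, 3)): [4, 1, 0, 5, 2, 3]
After 5 (swap(2, 0)): [0, 1, 4, 5, 2, 3]
After 6 (swap(2, 0)): [4, 1, 0, 5, 2, 3]
After 7 (swap(4, 0)): [2, 1, 0, 5, 4, 3]
After 8 (swap(2, 0)): [0, 1, 2, 5, 4, 3]
After 9 (swap(3, 5)): [0, 1, 2, 3, 4, 5]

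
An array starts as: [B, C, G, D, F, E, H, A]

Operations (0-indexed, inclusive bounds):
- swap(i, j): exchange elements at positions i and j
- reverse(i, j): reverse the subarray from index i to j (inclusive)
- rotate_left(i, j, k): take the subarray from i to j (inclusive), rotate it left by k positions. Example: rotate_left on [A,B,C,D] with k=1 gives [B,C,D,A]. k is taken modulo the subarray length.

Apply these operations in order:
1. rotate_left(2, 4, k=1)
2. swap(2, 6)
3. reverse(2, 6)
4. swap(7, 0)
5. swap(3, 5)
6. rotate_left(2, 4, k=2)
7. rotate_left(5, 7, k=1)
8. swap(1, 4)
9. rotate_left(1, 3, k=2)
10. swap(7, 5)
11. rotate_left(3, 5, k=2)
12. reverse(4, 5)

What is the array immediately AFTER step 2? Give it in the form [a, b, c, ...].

After 1 (rotate_left(2, 4, k=1)): [B, C, D, F, G, E, H, A]
After 2 (swap(2, 6)): [B, C, H, F, G, E, D, A]

Answer: [B, C, H, F, G, E, D, A]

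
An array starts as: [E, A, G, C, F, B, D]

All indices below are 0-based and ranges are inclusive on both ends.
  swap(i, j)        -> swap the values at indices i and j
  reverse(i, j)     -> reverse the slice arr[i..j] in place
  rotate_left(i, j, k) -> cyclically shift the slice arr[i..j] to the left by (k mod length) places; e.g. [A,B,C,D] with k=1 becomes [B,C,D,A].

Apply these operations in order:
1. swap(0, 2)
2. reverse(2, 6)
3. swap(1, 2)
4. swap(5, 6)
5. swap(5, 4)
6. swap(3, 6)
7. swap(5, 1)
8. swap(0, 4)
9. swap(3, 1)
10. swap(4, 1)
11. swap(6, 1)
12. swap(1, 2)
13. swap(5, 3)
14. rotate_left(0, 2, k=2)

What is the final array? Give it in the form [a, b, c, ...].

After 1 (swap(0, 2)): [G, A, E, C, F, B, D]
After 2 (reverse(2, 6)): [G, A, D, B, F, C, E]
After 3 (swap(1, 2)): [G, D, A, B, F, C, E]
After 4 (swap(5, 6)): [G, D, A, B, F, E, C]
After 5 (swap(5, 4)): [G, D, A, B, E, F, C]
After 6 (swap(3, 6)): [G, D, A, C, E, F, B]
After 7 (swap(5, 1)): [G, F, A, C, E, D, B]
After 8 (swap(0, 4)): [E, F, A, C, G, D, B]
After 9 (swap(3, 1)): [E, C, A, F, G, D, B]
After 10 (swap(4, 1)): [E, G, A, F, C, D, B]
After 11 (swap(6, 1)): [E, B, A, F, C, D, G]
After 12 (swap(1, 2)): [E, A, B, F, C, D, G]
After 13 (swap(5, 3)): [E, A, B, D, C, F, G]
After 14 (rotate_left(0, 2, k=2)): [B, E, A, D, C, F, G]

Answer: [B, E, A, D, C, F, G]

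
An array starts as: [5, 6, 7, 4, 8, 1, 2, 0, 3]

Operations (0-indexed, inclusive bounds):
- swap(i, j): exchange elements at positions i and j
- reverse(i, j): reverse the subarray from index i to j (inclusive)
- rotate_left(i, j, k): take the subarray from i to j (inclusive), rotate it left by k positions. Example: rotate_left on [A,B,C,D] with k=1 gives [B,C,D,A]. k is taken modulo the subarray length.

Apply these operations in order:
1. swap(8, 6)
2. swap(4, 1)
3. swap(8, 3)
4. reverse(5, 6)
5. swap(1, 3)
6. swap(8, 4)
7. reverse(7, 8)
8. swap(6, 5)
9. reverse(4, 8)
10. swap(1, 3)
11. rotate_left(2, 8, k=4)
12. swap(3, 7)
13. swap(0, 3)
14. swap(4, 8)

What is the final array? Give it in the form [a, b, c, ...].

Answer: [0, 8, 3, 5, 6, 7, 2, 1, 4]

Derivation:
After 1 (swap(8, 6)): [5, 6, 7, 4, 8, 1, 3, 0, 2]
After 2 (swap(4, 1)): [5, 8, 7, 4, 6, 1, 3, 0, 2]
After 3 (swap(8, 3)): [5, 8, 7, 2, 6, 1, 3, 0, 4]
After 4 (reverse(5, 6)): [5, 8, 7, 2, 6, 3, 1, 0, 4]
After 5 (swap(1, 3)): [5, 2, 7, 8, 6, 3, 1, 0, 4]
After 6 (swap(8, 4)): [5, 2, 7, 8, 4, 3, 1, 0, 6]
After 7 (reverse(7, 8)): [5, 2, 7, 8, 4, 3, 1, 6, 0]
After 8 (swap(6, 5)): [5, 2, 7, 8, 4, 1, 3, 6, 0]
After 9 (reverse(4, 8)): [5, 2, 7, 8, 0, 6, 3, 1, 4]
After 10 (swap(1, 3)): [5, 8, 7, 2, 0, 6, 3, 1, 4]
After 11 (rotate_left(2, 8, k=4)): [5, 8, 3, 1, 4, 7, 2, 0, 6]
After 12 (swap(3, 7)): [5, 8, 3, 0, 4, 7, 2, 1, 6]
After 13 (swap(0, 3)): [0, 8, 3, 5, 4, 7, 2, 1, 6]
After 14 (swap(4, 8)): [0, 8, 3, 5, 6, 7, 2, 1, 4]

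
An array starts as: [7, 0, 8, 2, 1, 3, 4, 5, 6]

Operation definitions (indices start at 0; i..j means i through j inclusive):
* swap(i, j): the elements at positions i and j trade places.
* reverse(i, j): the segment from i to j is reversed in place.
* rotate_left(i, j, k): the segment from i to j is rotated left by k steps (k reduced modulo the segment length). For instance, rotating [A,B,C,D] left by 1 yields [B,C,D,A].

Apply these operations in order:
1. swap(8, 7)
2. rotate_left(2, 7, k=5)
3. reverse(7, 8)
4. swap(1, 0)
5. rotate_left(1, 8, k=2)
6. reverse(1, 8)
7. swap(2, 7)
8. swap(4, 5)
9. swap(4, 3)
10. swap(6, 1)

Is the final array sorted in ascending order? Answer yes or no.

Answer: yes

Derivation:
After 1 (swap(8, 7)): [7, 0, 8, 2, 1, 3, 4, 6, 5]
After 2 (rotate_left(2, 7, k=5)): [7, 0, 6, 8, 2, 1, 3, 4, 5]
After 3 (reverse(7, 8)): [7, 0, 6, 8, 2, 1, 3, 5, 4]
After 4 (swap(1, 0)): [0, 7, 6, 8, 2, 1, 3, 5, 4]
After 5 (rotate_left(1, 8, k=2)): [0, 8, 2, 1, 3, 5, 4, 7, 6]
After 6 (reverse(1, 8)): [0, 6, 7, 4, 5, 3, 1, 2, 8]
After 7 (swap(2, 7)): [0, 6, 2, 4, 5, 3, 1, 7, 8]
After 8 (swap(4, 5)): [0, 6, 2, 4, 3, 5, 1, 7, 8]
After 9 (swap(4, 3)): [0, 6, 2, 3, 4, 5, 1, 7, 8]
After 10 (swap(6, 1)): [0, 1, 2, 3, 4, 5, 6, 7, 8]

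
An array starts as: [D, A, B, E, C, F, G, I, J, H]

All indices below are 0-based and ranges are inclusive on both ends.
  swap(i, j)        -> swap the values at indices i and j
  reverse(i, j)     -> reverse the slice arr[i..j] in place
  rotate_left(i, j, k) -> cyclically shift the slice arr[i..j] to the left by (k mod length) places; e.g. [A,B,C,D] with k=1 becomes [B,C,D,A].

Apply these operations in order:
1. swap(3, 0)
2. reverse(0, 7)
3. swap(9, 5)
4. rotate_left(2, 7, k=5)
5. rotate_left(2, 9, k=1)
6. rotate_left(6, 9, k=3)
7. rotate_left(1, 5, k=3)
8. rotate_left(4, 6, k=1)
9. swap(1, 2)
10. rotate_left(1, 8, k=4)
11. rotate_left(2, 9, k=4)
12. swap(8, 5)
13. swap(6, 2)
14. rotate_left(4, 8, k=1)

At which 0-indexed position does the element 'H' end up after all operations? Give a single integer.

After 1 (swap(3, 0)): [E, A, B, D, C, F, G, I, J, H]
After 2 (reverse(0, 7)): [I, G, F, C, D, B, A, E, J, H]
After 3 (swap(9, 5)): [I, G, F, C, D, H, A, E, J, B]
After 4 (rotate_left(2, 7, k=5)): [I, G, E, F, C, D, H, A, J, B]
After 5 (rotate_left(2, 9, k=1)): [I, G, F, C, D, H, A, J, B, E]
After 6 (rotate_left(6, 9, k=3)): [I, G, F, C, D, H, E, A, J, B]
After 7 (rotate_left(1, 5, k=3)): [I, D, H, G, F, C, E, A, J, B]
After 8 (rotate_left(4, 6, k=1)): [I, D, H, G, C, E, F, A, J, B]
After 9 (swap(1, 2)): [I, H, D, G, C, E, F, A, J, B]
After 10 (rotate_left(1, 8, k=4)): [I, E, F, A, J, H, D, G, C, B]
After 11 (rotate_left(2, 9, k=4)): [I, E, D, G, C, B, F, A, J, H]
After 12 (swap(8, 5)): [I, E, D, G, C, J, F, A, B, H]
After 13 (swap(6, 2)): [I, E, F, G, C, J, D, A, B, H]
After 14 (rotate_left(4, 8, k=1)): [I, E, F, G, J, D, A, B, C, H]

Answer: 9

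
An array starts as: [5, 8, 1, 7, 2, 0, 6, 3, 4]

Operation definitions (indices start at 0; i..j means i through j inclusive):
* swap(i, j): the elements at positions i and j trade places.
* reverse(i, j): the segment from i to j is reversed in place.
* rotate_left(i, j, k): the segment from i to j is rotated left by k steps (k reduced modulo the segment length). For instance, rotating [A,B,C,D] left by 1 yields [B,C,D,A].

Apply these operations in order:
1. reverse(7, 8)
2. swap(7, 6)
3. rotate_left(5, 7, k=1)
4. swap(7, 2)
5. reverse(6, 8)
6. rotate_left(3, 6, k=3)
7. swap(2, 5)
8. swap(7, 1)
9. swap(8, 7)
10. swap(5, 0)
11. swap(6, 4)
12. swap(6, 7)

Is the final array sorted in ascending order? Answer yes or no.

After 1 (reverse(7, 8)): [5, 8, 1, 7, 2, 0, 6, 4, 3]
After 2 (swap(7, 6)): [5, 8, 1, 7, 2, 0, 4, 6, 3]
After 3 (rotate_left(5, 7, k=1)): [5, 8, 1, 7, 2, 4, 6, 0, 3]
After 4 (swap(7, 2)): [5, 8, 0, 7, 2, 4, 6, 1, 3]
After 5 (reverse(6, 8)): [5, 8, 0, 7, 2, 4, 3, 1, 6]
After 6 (rotate_left(3, 6, k=3)): [5, 8, 0, 3, 7, 2, 4, 1, 6]
After 7 (swap(2, 5)): [5, 8, 2, 3, 7, 0, 4, 1, 6]
After 8 (swap(7, 1)): [5, 1, 2, 3, 7, 0, 4, 8, 6]
After 9 (swap(8, 7)): [5, 1, 2, 3, 7, 0, 4, 6, 8]
After 10 (swap(5, 0)): [0, 1, 2, 3, 7, 5, 4, 6, 8]
After 11 (swap(6, 4)): [0, 1, 2, 3, 4, 5, 7, 6, 8]
After 12 (swap(6, 7)): [0, 1, 2, 3, 4, 5, 6, 7, 8]

Answer: yes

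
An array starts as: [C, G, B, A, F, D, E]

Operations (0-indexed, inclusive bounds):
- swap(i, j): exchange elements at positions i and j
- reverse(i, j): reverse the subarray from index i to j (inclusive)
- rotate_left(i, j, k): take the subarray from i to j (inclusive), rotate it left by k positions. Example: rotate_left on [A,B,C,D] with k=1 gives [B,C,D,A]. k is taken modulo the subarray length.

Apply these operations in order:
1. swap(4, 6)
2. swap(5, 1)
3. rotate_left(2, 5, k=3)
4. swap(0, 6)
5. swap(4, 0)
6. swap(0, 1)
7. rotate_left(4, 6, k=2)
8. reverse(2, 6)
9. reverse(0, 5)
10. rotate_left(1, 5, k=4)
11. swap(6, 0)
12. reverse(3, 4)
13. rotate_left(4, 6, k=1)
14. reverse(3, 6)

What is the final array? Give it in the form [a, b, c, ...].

After 1 (swap(4, 6)): [C, G, B, A, E, D, F]
After 2 (swap(5, 1)): [C, D, B, A, E, G, F]
After 3 (rotate_left(2, 5, k=3)): [C, D, G, B, A, E, F]
After 4 (swap(0, 6)): [F, D, G, B, A, E, C]
After 5 (swap(4, 0)): [A, D, G, B, F, E, C]
After 6 (swap(0, 1)): [D, A, G, B, F, E, C]
After 7 (rotate_left(4, 6, k=2)): [D, A, G, B, C, F, E]
After 8 (reverse(2, 6)): [D, A, E, F, C, B, G]
After 9 (reverse(0, 5)): [B, C, F, E, A, D, G]
After 10 (rotate_left(1, 5, k=4)): [B, D, C, F, E, A, G]
After 11 (swap(6, 0)): [G, D, C, F, E, A, B]
After 12 (reverse(3, 4)): [G, D, C, E, F, A, B]
After 13 (rotate_left(4, 6, k=1)): [G, D, C, E, A, B, F]
After 14 (reverse(3, 6)): [G, D, C, F, B, A, E]

Answer: [G, D, C, F, B, A, E]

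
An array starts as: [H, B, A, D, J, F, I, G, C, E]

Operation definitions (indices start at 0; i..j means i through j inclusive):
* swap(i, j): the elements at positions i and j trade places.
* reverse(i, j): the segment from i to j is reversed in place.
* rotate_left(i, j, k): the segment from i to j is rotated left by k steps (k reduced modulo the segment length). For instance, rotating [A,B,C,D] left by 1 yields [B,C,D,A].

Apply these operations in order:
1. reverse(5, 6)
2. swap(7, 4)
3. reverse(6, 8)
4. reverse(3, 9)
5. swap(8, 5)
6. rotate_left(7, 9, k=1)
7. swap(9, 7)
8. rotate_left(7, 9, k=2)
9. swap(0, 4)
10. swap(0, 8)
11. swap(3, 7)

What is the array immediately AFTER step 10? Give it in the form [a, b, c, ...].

After 1 (reverse(5, 6)): [H, B, A, D, J, I, F, G, C, E]
After 2 (swap(7, 4)): [H, B, A, D, G, I, F, J, C, E]
After 3 (reverse(6, 8)): [H, B, A, D, G, I, C, J, F, E]
After 4 (reverse(3, 9)): [H, B, A, E, F, J, C, I, G, D]
After 5 (swap(8, 5)): [H, B, A, E, F, G, C, I, J, D]
After 6 (rotate_left(7, 9, k=1)): [H, B, A, E, F, G, C, J, D, I]
After 7 (swap(9, 7)): [H, B, A, E, F, G, C, I, D, J]
After 8 (rotate_left(7, 9, k=2)): [H, B, A, E, F, G, C, J, I, D]
After 9 (swap(0, 4)): [F, B, A, E, H, G, C, J, I, D]
After 10 (swap(0, 8)): [I, B, A, E, H, G, C, J, F, D]

Answer: [I, B, A, E, H, G, C, J, F, D]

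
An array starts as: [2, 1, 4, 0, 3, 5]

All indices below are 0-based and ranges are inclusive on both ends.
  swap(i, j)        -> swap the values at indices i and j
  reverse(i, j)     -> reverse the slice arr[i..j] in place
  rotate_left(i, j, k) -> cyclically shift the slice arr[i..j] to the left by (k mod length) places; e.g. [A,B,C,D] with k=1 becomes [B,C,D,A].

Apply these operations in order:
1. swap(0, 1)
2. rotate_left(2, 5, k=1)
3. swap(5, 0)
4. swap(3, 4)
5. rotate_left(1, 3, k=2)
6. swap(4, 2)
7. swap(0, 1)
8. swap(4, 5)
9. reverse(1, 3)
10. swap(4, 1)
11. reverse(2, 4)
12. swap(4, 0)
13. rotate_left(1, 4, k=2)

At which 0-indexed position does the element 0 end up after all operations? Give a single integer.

After 1 (swap(0, 1)): [1, 2, 4, 0, 3, 5]
After 2 (rotate_left(2, 5, k=1)): [1, 2, 0, 3, 5, 4]
After 3 (swap(5, 0)): [4, 2, 0, 3, 5, 1]
After 4 (swap(3, 4)): [4, 2, 0, 5, 3, 1]
After 5 (rotate_left(1, 3, k=2)): [4, 5, 2, 0, 3, 1]
After 6 (swap(4, 2)): [4, 5, 3, 0, 2, 1]
After 7 (swap(0, 1)): [5, 4, 3, 0, 2, 1]
After 8 (swap(4, 5)): [5, 4, 3, 0, 1, 2]
After 9 (reverse(1, 3)): [5, 0, 3, 4, 1, 2]
After 10 (swap(4, 1)): [5, 1, 3, 4, 0, 2]
After 11 (reverse(2, 4)): [5, 1, 0, 4, 3, 2]
After 12 (swap(4, 0)): [3, 1, 0, 4, 5, 2]
After 13 (rotate_left(1, 4, k=2)): [3, 4, 5, 1, 0, 2]

Answer: 4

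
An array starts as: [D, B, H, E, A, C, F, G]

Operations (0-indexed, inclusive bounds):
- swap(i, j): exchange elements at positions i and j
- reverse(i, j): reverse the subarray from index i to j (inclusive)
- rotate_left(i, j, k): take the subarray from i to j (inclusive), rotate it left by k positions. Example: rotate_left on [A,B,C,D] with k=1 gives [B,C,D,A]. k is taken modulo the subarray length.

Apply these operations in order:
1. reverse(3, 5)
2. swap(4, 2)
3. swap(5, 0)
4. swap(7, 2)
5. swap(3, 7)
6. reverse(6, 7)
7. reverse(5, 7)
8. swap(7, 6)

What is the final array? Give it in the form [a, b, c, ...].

Answer: [E, B, G, A, H, F, D, C]

Derivation:
After 1 (reverse(3, 5)): [D, B, H, C, A, E, F, G]
After 2 (swap(4, 2)): [D, B, A, C, H, E, F, G]
After 3 (swap(5, 0)): [E, B, A, C, H, D, F, G]
After 4 (swap(7, 2)): [E, B, G, C, H, D, F, A]
After 5 (swap(3, 7)): [E, B, G, A, H, D, F, C]
After 6 (reverse(6, 7)): [E, B, G, A, H, D, C, F]
After 7 (reverse(5, 7)): [E, B, G, A, H, F, C, D]
After 8 (swap(7, 6)): [E, B, G, A, H, F, D, C]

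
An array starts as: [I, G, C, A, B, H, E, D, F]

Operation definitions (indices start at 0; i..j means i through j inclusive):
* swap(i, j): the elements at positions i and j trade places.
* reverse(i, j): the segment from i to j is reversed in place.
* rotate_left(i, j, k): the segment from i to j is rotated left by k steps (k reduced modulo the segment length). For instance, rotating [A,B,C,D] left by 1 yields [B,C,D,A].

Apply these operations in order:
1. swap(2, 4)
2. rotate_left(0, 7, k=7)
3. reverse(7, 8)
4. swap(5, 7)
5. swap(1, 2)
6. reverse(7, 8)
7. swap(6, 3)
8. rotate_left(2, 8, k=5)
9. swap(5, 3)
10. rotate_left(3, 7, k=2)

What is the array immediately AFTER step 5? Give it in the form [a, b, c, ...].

After 1 (swap(2, 4)): [I, G, B, A, C, H, E, D, F]
After 2 (rotate_left(0, 7, k=7)): [D, I, G, B, A, C, H, E, F]
After 3 (reverse(7, 8)): [D, I, G, B, A, C, H, F, E]
After 4 (swap(5, 7)): [D, I, G, B, A, F, H, C, E]
After 5 (swap(1, 2)): [D, G, I, B, A, F, H, C, E]

Answer: [D, G, I, B, A, F, H, C, E]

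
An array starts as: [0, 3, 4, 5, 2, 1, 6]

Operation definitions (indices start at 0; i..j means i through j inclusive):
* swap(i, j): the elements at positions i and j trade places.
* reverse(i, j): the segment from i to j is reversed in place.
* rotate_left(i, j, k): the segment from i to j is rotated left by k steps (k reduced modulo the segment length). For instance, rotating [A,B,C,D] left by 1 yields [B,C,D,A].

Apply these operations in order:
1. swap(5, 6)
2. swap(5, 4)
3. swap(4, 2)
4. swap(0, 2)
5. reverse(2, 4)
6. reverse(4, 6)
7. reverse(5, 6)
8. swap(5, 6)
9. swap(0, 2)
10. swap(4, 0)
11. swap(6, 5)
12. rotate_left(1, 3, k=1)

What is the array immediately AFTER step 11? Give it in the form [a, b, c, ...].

After 1 (swap(5, 6)): [0, 3, 4, 5, 2, 6, 1]
After 2 (swap(5, 4)): [0, 3, 4, 5, 6, 2, 1]
After 3 (swap(4, 2)): [0, 3, 6, 5, 4, 2, 1]
After 4 (swap(0, 2)): [6, 3, 0, 5, 4, 2, 1]
After 5 (reverse(2, 4)): [6, 3, 4, 5, 0, 2, 1]
After 6 (reverse(4, 6)): [6, 3, 4, 5, 1, 2, 0]
After 7 (reverse(5, 6)): [6, 3, 4, 5, 1, 0, 2]
After 8 (swap(5, 6)): [6, 3, 4, 5, 1, 2, 0]
After 9 (swap(0, 2)): [4, 3, 6, 5, 1, 2, 0]
After 10 (swap(4, 0)): [1, 3, 6, 5, 4, 2, 0]
After 11 (swap(6, 5)): [1, 3, 6, 5, 4, 0, 2]

Answer: [1, 3, 6, 5, 4, 0, 2]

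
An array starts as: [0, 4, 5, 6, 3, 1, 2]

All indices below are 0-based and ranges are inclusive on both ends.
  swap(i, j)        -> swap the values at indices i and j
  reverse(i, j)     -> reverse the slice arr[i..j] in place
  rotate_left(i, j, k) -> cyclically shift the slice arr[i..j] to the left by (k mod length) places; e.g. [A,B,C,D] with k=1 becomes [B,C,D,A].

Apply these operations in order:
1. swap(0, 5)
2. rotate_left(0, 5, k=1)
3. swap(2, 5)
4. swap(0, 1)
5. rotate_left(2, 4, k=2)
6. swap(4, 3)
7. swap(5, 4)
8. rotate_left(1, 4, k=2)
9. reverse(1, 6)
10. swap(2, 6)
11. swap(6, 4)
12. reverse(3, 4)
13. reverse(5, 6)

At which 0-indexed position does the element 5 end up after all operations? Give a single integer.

Answer: 0

Derivation:
After 1 (swap(0, 5)): [1, 4, 5, 6, 3, 0, 2]
After 2 (rotate_left(0, 5, k=1)): [4, 5, 6, 3, 0, 1, 2]
After 3 (swap(2, 5)): [4, 5, 1, 3, 0, 6, 2]
After 4 (swap(0, 1)): [5, 4, 1, 3, 0, 6, 2]
After 5 (rotate_left(2, 4, k=2)): [5, 4, 0, 1, 3, 6, 2]
After 6 (swap(4, 3)): [5, 4, 0, 3, 1, 6, 2]
After 7 (swap(5, 4)): [5, 4, 0, 3, 6, 1, 2]
After 8 (rotate_left(1, 4, k=2)): [5, 3, 6, 4, 0, 1, 2]
After 9 (reverse(1, 6)): [5, 2, 1, 0, 4, 6, 3]
After 10 (swap(2, 6)): [5, 2, 3, 0, 4, 6, 1]
After 11 (swap(6, 4)): [5, 2, 3, 0, 1, 6, 4]
After 12 (reverse(3, 4)): [5, 2, 3, 1, 0, 6, 4]
After 13 (reverse(5, 6)): [5, 2, 3, 1, 0, 4, 6]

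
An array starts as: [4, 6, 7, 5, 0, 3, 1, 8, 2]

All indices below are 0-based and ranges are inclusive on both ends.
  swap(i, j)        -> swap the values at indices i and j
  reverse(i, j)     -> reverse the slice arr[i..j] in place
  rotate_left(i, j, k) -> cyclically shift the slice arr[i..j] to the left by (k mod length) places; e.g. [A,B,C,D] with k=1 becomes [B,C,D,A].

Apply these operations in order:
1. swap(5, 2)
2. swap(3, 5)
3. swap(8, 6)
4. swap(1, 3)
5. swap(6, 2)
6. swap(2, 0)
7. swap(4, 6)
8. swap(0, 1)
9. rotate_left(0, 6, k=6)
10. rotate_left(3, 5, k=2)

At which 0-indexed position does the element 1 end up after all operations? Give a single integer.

Answer: 8

Derivation:
After 1 (swap(5, 2)): [4, 6, 3, 5, 0, 7, 1, 8, 2]
After 2 (swap(3, 5)): [4, 6, 3, 7, 0, 5, 1, 8, 2]
After 3 (swap(8, 6)): [4, 6, 3, 7, 0, 5, 2, 8, 1]
After 4 (swap(1, 3)): [4, 7, 3, 6, 0, 5, 2, 8, 1]
After 5 (swap(6, 2)): [4, 7, 2, 6, 0, 5, 3, 8, 1]
After 6 (swap(2, 0)): [2, 7, 4, 6, 0, 5, 3, 8, 1]
After 7 (swap(4, 6)): [2, 7, 4, 6, 3, 5, 0, 8, 1]
After 8 (swap(0, 1)): [7, 2, 4, 6, 3, 5, 0, 8, 1]
After 9 (rotate_left(0, 6, k=6)): [0, 7, 2, 4, 6, 3, 5, 8, 1]
After 10 (rotate_left(3, 5, k=2)): [0, 7, 2, 3, 4, 6, 5, 8, 1]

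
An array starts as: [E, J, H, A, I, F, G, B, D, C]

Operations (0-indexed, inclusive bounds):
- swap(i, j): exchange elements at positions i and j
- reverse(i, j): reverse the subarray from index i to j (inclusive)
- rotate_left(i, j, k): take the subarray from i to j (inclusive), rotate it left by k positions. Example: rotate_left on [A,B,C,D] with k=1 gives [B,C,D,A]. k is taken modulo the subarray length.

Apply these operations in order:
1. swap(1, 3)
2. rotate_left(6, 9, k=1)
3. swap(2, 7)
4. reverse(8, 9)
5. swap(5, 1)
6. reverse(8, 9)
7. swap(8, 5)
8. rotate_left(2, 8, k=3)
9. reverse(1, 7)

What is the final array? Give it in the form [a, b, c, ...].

After 1 (swap(1, 3)): [E, A, H, J, I, F, G, B, D, C]
After 2 (rotate_left(6, 9, k=1)): [E, A, H, J, I, F, B, D, C, G]
After 3 (swap(2, 7)): [E, A, D, J, I, F, B, H, C, G]
After 4 (reverse(8, 9)): [E, A, D, J, I, F, B, H, G, C]
After 5 (swap(5, 1)): [E, F, D, J, I, A, B, H, G, C]
After 6 (reverse(8, 9)): [E, F, D, J, I, A, B, H, C, G]
After 7 (swap(8, 5)): [E, F, D, J, I, C, B, H, A, G]
After 8 (rotate_left(2, 8, k=3)): [E, F, C, B, H, A, D, J, I, G]
After 9 (reverse(1, 7)): [E, J, D, A, H, B, C, F, I, G]

Answer: [E, J, D, A, H, B, C, F, I, G]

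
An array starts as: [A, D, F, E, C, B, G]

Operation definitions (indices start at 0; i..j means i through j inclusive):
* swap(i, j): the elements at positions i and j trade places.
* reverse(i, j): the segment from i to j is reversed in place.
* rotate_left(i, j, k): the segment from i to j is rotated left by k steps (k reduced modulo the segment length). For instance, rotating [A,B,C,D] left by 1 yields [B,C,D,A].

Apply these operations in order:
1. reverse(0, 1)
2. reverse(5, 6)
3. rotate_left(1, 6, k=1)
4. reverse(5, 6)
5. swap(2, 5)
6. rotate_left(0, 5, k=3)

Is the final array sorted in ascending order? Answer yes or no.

Answer: no

Derivation:
After 1 (reverse(0, 1)): [D, A, F, E, C, B, G]
After 2 (reverse(5, 6)): [D, A, F, E, C, G, B]
After 3 (rotate_left(1, 6, k=1)): [D, F, E, C, G, B, A]
After 4 (reverse(5, 6)): [D, F, E, C, G, A, B]
After 5 (swap(2, 5)): [D, F, A, C, G, E, B]
After 6 (rotate_left(0, 5, k=3)): [C, G, E, D, F, A, B]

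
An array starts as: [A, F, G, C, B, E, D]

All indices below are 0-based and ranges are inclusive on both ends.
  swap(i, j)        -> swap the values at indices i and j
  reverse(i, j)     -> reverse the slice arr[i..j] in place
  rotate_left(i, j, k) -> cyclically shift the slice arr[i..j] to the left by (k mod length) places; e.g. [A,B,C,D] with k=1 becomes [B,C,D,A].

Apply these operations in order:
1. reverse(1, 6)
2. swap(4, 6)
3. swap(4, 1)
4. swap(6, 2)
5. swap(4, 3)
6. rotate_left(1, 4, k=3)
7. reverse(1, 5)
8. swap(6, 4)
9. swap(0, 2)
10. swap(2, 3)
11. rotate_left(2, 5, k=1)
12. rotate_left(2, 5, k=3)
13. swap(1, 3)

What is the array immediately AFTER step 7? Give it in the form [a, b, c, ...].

After 1 (reverse(1, 6)): [A, D, E, B, C, G, F]
After 2 (swap(4, 6)): [A, D, E, B, F, G, C]
After 3 (swap(4, 1)): [A, F, E, B, D, G, C]
After 4 (swap(6, 2)): [A, F, C, B, D, G, E]
After 5 (swap(4, 3)): [A, F, C, D, B, G, E]
After 6 (rotate_left(1, 4, k=3)): [A, B, F, C, D, G, E]
After 7 (reverse(1, 5)): [A, G, D, C, F, B, E]

Answer: [A, G, D, C, F, B, E]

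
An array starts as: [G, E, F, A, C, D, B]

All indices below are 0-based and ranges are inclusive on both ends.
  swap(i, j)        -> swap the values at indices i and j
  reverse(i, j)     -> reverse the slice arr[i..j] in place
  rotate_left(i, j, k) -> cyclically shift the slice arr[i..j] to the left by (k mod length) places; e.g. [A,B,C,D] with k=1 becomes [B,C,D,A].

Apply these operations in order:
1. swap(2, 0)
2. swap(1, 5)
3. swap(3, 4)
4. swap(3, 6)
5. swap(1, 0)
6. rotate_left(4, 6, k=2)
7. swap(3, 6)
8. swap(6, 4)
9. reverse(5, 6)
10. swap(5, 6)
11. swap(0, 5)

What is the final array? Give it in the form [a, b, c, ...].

Answer: [A, F, G, E, B, D, C]

Derivation:
After 1 (swap(2, 0)): [F, E, G, A, C, D, B]
After 2 (swap(1, 5)): [F, D, G, A, C, E, B]
After 3 (swap(3, 4)): [F, D, G, C, A, E, B]
After 4 (swap(3, 6)): [F, D, G, B, A, E, C]
After 5 (swap(1, 0)): [D, F, G, B, A, E, C]
After 6 (rotate_left(4, 6, k=2)): [D, F, G, B, C, A, E]
After 7 (swap(3, 6)): [D, F, G, E, C, A, B]
After 8 (swap(6, 4)): [D, F, G, E, B, A, C]
After 9 (reverse(5, 6)): [D, F, G, E, B, C, A]
After 10 (swap(5, 6)): [D, F, G, E, B, A, C]
After 11 (swap(0, 5)): [A, F, G, E, B, D, C]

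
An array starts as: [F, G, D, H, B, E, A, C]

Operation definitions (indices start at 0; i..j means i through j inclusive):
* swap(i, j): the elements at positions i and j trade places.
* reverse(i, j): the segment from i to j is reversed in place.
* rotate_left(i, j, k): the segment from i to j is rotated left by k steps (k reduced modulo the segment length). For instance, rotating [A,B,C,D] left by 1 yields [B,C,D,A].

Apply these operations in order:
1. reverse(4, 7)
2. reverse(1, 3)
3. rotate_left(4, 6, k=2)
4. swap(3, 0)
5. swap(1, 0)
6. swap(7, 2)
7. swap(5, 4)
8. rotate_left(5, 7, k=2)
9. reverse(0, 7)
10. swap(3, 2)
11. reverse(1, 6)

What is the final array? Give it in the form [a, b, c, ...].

Answer: [A, G, B, F, D, C, E, H]

Derivation:
After 1 (reverse(4, 7)): [F, G, D, H, C, A, E, B]
After 2 (reverse(1, 3)): [F, H, D, G, C, A, E, B]
After 3 (rotate_left(4, 6, k=2)): [F, H, D, G, E, C, A, B]
After 4 (swap(3, 0)): [G, H, D, F, E, C, A, B]
After 5 (swap(1, 0)): [H, G, D, F, E, C, A, B]
After 6 (swap(7, 2)): [H, G, B, F, E, C, A, D]
After 7 (swap(5, 4)): [H, G, B, F, C, E, A, D]
After 8 (rotate_left(5, 7, k=2)): [H, G, B, F, C, D, E, A]
After 9 (reverse(0, 7)): [A, E, D, C, F, B, G, H]
After 10 (swap(3, 2)): [A, E, C, D, F, B, G, H]
After 11 (reverse(1, 6)): [A, G, B, F, D, C, E, H]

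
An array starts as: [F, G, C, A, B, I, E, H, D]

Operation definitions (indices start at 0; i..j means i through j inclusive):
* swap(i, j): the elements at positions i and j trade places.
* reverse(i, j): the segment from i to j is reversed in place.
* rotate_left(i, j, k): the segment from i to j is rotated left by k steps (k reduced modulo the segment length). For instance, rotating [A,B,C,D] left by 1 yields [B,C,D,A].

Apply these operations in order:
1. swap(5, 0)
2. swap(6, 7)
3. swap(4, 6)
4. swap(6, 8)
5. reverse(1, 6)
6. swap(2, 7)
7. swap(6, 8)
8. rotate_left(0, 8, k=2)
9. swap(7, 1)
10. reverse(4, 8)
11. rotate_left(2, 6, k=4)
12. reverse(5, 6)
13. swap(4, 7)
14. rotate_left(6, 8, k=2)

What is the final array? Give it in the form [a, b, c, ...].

Answer: [E, I, G, A, F, H, B, D, C]

Derivation:
After 1 (swap(5, 0)): [I, G, C, A, B, F, E, H, D]
After 2 (swap(6, 7)): [I, G, C, A, B, F, H, E, D]
After 3 (swap(4, 6)): [I, G, C, A, H, F, B, E, D]
After 4 (swap(6, 8)): [I, G, C, A, H, F, D, E, B]
After 5 (reverse(1, 6)): [I, D, F, H, A, C, G, E, B]
After 6 (swap(2, 7)): [I, D, E, H, A, C, G, F, B]
After 7 (swap(6, 8)): [I, D, E, H, A, C, B, F, G]
After 8 (rotate_left(0, 8, k=2)): [E, H, A, C, B, F, G, I, D]
After 9 (swap(7, 1)): [E, I, A, C, B, F, G, H, D]
After 10 (reverse(4, 8)): [E, I, A, C, D, H, G, F, B]
After 11 (rotate_left(2, 6, k=4)): [E, I, G, A, C, D, H, F, B]
After 12 (reverse(5, 6)): [E, I, G, A, C, H, D, F, B]
After 13 (swap(4, 7)): [E, I, G, A, F, H, D, C, B]
After 14 (rotate_left(6, 8, k=2)): [E, I, G, A, F, H, B, D, C]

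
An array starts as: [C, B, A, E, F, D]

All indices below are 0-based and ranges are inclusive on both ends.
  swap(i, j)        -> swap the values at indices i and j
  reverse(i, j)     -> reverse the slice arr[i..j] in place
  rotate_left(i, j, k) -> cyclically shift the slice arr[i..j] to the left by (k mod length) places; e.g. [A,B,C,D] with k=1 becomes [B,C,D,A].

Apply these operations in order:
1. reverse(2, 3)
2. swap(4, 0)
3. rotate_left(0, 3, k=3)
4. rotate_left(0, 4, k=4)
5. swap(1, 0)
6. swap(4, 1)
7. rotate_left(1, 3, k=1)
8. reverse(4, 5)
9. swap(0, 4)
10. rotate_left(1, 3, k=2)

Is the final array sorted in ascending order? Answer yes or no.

Answer: no

Derivation:
After 1 (reverse(2, 3)): [C, B, E, A, F, D]
After 2 (swap(4, 0)): [F, B, E, A, C, D]
After 3 (rotate_left(0, 3, k=3)): [A, F, B, E, C, D]
After 4 (rotate_left(0, 4, k=4)): [C, A, F, B, E, D]
After 5 (swap(1, 0)): [A, C, F, B, E, D]
After 6 (swap(4, 1)): [A, E, F, B, C, D]
After 7 (rotate_left(1, 3, k=1)): [A, F, B, E, C, D]
After 8 (reverse(4, 5)): [A, F, B, E, D, C]
After 9 (swap(0, 4)): [D, F, B, E, A, C]
After 10 (rotate_left(1, 3, k=2)): [D, E, F, B, A, C]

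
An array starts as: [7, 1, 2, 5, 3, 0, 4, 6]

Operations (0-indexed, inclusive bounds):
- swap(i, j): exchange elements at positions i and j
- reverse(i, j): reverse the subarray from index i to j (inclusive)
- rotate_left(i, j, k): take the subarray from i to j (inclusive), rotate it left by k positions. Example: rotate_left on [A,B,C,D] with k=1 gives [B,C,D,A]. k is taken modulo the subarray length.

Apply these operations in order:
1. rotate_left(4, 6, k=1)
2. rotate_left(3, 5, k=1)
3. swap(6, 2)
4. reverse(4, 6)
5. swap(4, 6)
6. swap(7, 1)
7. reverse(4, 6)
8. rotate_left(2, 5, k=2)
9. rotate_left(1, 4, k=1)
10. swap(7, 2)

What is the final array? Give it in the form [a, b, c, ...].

Answer: [7, 2, 1, 3, 6, 0, 4, 5]

Derivation:
After 1 (rotate_left(4, 6, k=1)): [7, 1, 2, 5, 0, 4, 3, 6]
After 2 (rotate_left(3, 5, k=1)): [7, 1, 2, 0, 4, 5, 3, 6]
After 3 (swap(6, 2)): [7, 1, 3, 0, 4, 5, 2, 6]
After 4 (reverse(4, 6)): [7, 1, 3, 0, 2, 5, 4, 6]
After 5 (swap(4, 6)): [7, 1, 3, 0, 4, 5, 2, 6]
After 6 (swap(7, 1)): [7, 6, 3, 0, 4, 5, 2, 1]
After 7 (reverse(4, 6)): [7, 6, 3, 0, 2, 5, 4, 1]
After 8 (rotate_left(2, 5, k=2)): [7, 6, 2, 5, 3, 0, 4, 1]
After 9 (rotate_left(1, 4, k=1)): [7, 2, 5, 3, 6, 0, 4, 1]
After 10 (swap(7, 2)): [7, 2, 1, 3, 6, 0, 4, 5]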